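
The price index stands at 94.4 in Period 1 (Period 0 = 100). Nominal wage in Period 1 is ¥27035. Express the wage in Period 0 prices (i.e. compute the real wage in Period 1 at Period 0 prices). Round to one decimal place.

28638.8

Real = Nominal ÷ (Index/100) = 27035 ÷ (94.4/100)
     = 27035 ÷ 0.944 = 28638.7712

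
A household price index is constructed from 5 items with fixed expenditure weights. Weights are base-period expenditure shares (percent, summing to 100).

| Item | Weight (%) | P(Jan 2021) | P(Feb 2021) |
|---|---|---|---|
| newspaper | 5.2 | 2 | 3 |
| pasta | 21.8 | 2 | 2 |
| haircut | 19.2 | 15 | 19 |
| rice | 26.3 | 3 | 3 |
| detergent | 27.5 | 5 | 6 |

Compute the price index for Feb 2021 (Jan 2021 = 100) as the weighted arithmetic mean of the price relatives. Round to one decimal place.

newspaper: 5.2 × (3/2) = 5.2 × 1.500000 = 7.8000
pasta: 21.8 × (2/2) = 21.8 × 1.000000 = 21.8000
haircut: 19.2 × (19/15) = 19.2 × 1.266667 = 24.3200
rice: 26.3 × (3/3) = 26.3 × 1.000000 = 26.3000
detergent: 27.5 × (6/5) = 27.5 × 1.200000 = 33.0000
Index = Σ wᵢ·(p₁ᵢ/p₀ᵢ) = 7.8000 + 21.8000 + 24.3200 + 26.3000 + 33.0000 = 113.2200

113.2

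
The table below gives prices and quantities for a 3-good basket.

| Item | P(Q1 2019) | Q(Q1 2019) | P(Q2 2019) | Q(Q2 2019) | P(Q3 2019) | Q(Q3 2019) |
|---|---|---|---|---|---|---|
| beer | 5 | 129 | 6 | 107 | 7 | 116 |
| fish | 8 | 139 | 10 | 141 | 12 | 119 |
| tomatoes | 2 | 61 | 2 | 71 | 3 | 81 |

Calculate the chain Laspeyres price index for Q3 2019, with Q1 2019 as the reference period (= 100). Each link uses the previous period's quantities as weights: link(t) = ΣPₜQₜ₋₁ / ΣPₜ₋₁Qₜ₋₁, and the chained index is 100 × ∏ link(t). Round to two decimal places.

Link Q1 2019→Q2 2019:
ΣP(Q2 2019)Q(Q1 2019) = 6×129 + 10×139 + 2×61 = 774 + 1390 + 122 = 2286
ΣP(Q1 2019)Q(Q1 2019) = 5×129 + 8×139 + 2×61 = 645 + 1112 + 122 = 1879
link = 2286/1879 = 1.216605
Link Q2 2019→Q3 2019:
ΣP(Q3 2019)Q(Q2 2019) = 7×107 + 12×141 + 3×71 = 749 + 1692 + 213 = 2654
ΣP(Q2 2019)Q(Q2 2019) = 6×107 + 10×141 + 2×71 = 642 + 1410 + 142 = 2194
link = 2654/2194 = 1.209663
Chained index = 100 × 1.216605 × 1.209663 = 147.1681

147.17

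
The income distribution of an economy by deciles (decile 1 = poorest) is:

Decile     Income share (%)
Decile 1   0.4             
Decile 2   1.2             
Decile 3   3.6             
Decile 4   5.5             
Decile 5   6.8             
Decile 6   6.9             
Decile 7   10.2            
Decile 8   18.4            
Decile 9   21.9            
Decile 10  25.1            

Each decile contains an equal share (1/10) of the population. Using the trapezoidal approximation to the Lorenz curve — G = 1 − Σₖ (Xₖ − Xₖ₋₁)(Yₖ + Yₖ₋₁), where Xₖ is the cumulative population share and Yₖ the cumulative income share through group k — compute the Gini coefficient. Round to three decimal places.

Cumulative income shares Yₖ: 0.0040, 0.0160, 0.0520, 0.1070, 0.1750, 0.2440, 0.3460, 0.5300, 0.7490, 1.0000
Σ (Xₖ−Xₖ₋₁)(Yₖ+Yₖ₋₁) = (1/10)(0.0040+0.0000) + (1/10)(0.0160+0.0040) + (1/10)(0.0520+0.0160) + (1/10)(0.1070+0.0520) + (1/10)(0.1750+0.1070) + (1/10)(0.2440+0.1750) + (1/10)(0.3460+0.2440) + (1/10)(0.5300+0.3460) + (1/10)(0.7490+0.5300) + (1/10)(1.0000+0.7490)
  = 0.0004 + 0.0020 + 0.0068 + 0.0159 + 0.0282 + 0.0419 + 0.0590 + 0.0876 + 0.1279 + 0.1749 = 0.5446
G = 1 − 0.5446 = 0.4554

0.455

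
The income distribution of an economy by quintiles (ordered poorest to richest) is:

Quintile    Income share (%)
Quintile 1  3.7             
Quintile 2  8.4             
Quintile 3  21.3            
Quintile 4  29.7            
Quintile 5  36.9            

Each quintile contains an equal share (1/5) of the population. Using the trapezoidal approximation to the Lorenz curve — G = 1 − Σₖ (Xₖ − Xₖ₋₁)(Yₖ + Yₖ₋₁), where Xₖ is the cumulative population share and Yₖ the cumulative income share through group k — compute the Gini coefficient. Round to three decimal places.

Cumulative income shares Yₖ: 0.0370, 0.1210, 0.3340, 0.6310, 1.0000
Σ (Xₖ−Xₖ₋₁)(Yₖ+Yₖ₋₁) = (1/5)(0.0370+0.0000) + (1/5)(0.1210+0.0370) + (1/5)(0.3340+0.1210) + (1/5)(0.6310+0.3340) + (1/5)(1.0000+0.6310)
  = 0.0074 + 0.0316 + 0.0910 + 0.1930 + 0.3262 = 0.6492
G = 1 − 0.6492 = 0.3508

0.351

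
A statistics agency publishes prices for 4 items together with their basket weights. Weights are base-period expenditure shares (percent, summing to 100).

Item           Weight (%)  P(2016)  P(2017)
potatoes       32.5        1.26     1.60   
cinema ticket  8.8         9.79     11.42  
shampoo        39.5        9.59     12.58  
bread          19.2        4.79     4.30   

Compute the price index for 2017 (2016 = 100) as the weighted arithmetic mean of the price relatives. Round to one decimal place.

120.6

potatoes: 32.5 × (1.60/1.26) = 32.5 × 1.269841 = 41.2698
cinema ticket: 8.8 × (11.42/9.79) = 8.8 × 1.166496 = 10.2652
shampoo: 39.5 × (12.58/9.59) = 39.5 × 1.311783 = 51.8154
bread: 19.2 × (4.30/4.79) = 19.2 × 0.897704 = 17.2359
Index = Σ wᵢ·(p₁ᵢ/p₀ᵢ) = 41.2698 + 10.2652 + 51.8154 + 17.2359 = 120.5864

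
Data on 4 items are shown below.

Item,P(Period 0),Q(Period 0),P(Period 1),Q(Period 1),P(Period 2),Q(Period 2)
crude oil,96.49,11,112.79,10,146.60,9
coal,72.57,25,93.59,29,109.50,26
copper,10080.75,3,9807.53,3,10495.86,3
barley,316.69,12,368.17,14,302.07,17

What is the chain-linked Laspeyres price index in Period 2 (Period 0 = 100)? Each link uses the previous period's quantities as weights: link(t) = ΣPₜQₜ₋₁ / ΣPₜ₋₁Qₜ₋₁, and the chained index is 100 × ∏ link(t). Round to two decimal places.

106.48

Link Period 0→Period 1:
ΣP(Period 1)Q(Period 0) = 112.79×11 + 93.59×25 + 9807.53×3 + 368.17×12 = 1240.69 + 2339.75 + 29422.59 + 4418.04 = 37421.07
ΣP(Period 0)Q(Period 0) = 96.49×11 + 72.57×25 + 10080.75×3 + 316.69×12 = 1061.39 + 1814.25 + 30242.25 + 3800.28 = 36918.17
link = 37421.07/36918.17 = 1.013622
Link Period 1→Period 2:
ΣP(Period 2)Q(Period 1) = 146.60×10 + 109.50×29 + 10495.86×3 + 302.07×14 = 1466 + 3175.5 + 31487.58 + 4228.98 = 40358.06
ΣP(Period 1)Q(Period 1) = 112.79×10 + 93.59×29 + 9807.53×3 + 368.17×14 = 1127.9 + 2714.11 + 29422.59 + 5154.38 = 38418.98
link = 40358.06/38418.98 = 1.050472
Chained index = 100 × 1.013622 × 1.050472 = 106.4781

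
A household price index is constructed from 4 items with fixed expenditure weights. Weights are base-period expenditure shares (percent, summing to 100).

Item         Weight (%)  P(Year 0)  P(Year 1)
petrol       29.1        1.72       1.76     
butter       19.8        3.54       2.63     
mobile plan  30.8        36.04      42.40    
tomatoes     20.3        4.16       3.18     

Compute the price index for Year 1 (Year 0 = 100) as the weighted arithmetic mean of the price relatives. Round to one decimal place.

96.2

petrol: 29.1 × (1.76/1.72) = 29.1 × 1.023256 = 29.7767
butter: 19.8 × (2.63/3.54) = 19.8 × 0.742938 = 14.7102
mobile plan: 30.8 × (42.40/36.04) = 30.8 × 1.176471 = 36.2353
tomatoes: 20.3 × (3.18/4.16) = 20.3 × 0.764423 = 15.5178
Index = Σ wᵢ·(p₁ᵢ/p₀ᵢ) = 29.7767 + 14.7102 + 36.2353 + 15.5178 = 96.2400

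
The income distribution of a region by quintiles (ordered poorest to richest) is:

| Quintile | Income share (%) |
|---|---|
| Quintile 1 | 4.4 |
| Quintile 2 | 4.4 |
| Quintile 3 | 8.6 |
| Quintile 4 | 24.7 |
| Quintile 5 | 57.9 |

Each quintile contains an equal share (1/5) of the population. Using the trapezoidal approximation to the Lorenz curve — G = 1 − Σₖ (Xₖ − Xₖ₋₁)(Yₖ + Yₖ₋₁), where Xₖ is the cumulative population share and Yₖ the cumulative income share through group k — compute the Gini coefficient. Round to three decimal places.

Cumulative income shares Yₖ: 0.0440, 0.0880, 0.1740, 0.4210, 1.0000
Σ (Xₖ−Xₖ₋₁)(Yₖ+Yₖ₋₁) = (1/5)(0.0440+0.0000) + (1/5)(0.0880+0.0440) + (1/5)(0.1740+0.0880) + (1/5)(0.4210+0.1740) + (1/5)(1.0000+0.4210)
  = 0.0088 + 0.0264 + 0.0524 + 0.1190 + 0.2842 = 0.4908
G = 1 − 0.4908 = 0.5092

0.509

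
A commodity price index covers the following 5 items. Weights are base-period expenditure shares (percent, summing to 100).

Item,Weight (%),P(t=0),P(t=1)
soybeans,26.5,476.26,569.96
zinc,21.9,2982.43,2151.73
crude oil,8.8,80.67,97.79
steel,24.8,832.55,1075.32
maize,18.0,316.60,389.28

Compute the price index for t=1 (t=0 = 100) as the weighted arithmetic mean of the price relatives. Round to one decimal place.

112.3

soybeans: 26.5 × (569.96/476.26) = 26.5 × 1.196741 = 31.7136
zinc: 21.9 × (2151.73/2982.43) = 21.9 × 0.721469 = 15.8002
crude oil: 8.8 × (97.79/80.67) = 8.8 × 1.212223 = 10.6676
steel: 24.8 × (1075.32/832.55) = 24.8 × 1.291598 = 32.0316
maize: 18.0 × (389.28/316.60) = 18.0 × 1.229564 = 22.1322
Index = Σ wᵢ·(p₁ᵢ/p₀ᵢ) = 31.7136 + 15.8002 + 10.6676 + 32.0316 + 22.1322 = 112.3452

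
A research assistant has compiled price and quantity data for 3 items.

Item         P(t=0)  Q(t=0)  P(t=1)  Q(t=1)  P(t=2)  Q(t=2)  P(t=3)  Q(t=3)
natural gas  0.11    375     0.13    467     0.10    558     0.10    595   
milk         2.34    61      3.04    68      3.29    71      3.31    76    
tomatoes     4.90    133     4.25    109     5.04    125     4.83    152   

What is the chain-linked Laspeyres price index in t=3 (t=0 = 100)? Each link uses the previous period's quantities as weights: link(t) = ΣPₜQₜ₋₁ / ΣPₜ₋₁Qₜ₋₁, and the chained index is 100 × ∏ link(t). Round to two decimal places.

Link t=0→t=1:
ΣP(t=1)Q(t=0) = 0.13×375 + 3.04×61 + 4.25×133 = 48.75 + 185.44 + 565.25 = 799.44
ΣP(t=0)Q(t=0) = 0.11×375 + 2.34×61 + 4.90×133 = 41.25 + 142.74 + 651.7 = 835.69
link = 799.44/835.69 = 0.956623
Link t=1→t=2:
ΣP(t=2)Q(t=1) = 0.10×467 + 3.29×68 + 5.04×109 = 46.7 + 223.72 + 549.36 = 819.78
ΣP(t=1)Q(t=1) = 0.13×467 + 3.04×68 + 4.25×109 = 60.71 + 206.72 + 463.25 = 730.68
link = 819.78/730.68 = 1.121941
Link t=2→t=3:
ΣP(t=3)Q(t=2) = 0.10×558 + 3.31×71 + 4.83×125 = 55.8 + 235.01 + 603.75 = 894.56
ΣP(t=2)Q(t=2) = 0.10×558 + 3.29×71 + 5.04×125 = 55.8 + 233.59 + 630 = 919.39
link = 894.56/919.39 = 0.972993
Chained index = 100 × 0.956623 × 1.121941 × 0.972993 = 104.4288

104.43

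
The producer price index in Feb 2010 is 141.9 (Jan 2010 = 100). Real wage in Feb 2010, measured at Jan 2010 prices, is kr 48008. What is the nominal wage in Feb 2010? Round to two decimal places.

Nominal = Real × (Index/100) = 48008 × (141.9/100)
        = 48008 × 1.419 = 68123.3520

68123.35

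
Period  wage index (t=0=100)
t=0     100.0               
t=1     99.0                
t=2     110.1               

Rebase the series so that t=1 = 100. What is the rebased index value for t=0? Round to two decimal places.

Rebased(t=0) = 100.0 / 99.0 × 100 = 101.0101

101.01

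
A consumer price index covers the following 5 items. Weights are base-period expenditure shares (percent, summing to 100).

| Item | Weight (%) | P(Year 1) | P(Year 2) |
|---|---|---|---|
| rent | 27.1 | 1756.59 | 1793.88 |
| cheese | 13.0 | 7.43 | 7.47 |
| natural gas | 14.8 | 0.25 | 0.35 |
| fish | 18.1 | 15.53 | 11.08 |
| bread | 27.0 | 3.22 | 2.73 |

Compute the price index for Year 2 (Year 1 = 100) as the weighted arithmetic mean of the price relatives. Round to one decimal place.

97.3

rent: 27.1 × (1793.88/1756.59) = 27.1 × 1.021229 = 27.6753
cheese: 13.0 × (7.47/7.43) = 13.0 × 1.005384 = 13.0700
natural gas: 14.8 × (0.35/0.25) = 14.8 × 1.400000 = 20.7200
fish: 18.1 × (11.08/15.53) = 18.1 × 0.713458 = 12.9136
bread: 27.0 × (2.73/3.22) = 27.0 × 0.847826 = 22.8913
Index = Σ wᵢ·(p₁ᵢ/p₀ᵢ) = 27.6753 + 13.0700 + 20.7200 + 12.9136 + 22.8913 = 97.2702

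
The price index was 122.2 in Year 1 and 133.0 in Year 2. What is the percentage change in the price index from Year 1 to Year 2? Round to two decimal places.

8.84%

Change = (133.0 − 122.2) / 122.2 × 100
       = 10.8 / 122.2 × 100 = 8.8380%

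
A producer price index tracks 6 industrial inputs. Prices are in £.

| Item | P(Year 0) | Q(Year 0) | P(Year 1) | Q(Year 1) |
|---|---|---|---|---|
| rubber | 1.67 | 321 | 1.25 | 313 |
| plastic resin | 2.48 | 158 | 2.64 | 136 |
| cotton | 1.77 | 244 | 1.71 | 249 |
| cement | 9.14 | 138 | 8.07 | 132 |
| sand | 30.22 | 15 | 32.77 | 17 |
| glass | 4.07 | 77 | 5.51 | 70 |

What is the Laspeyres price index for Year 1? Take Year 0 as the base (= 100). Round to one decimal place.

96.4

Laspeyres price index uses base-period quantities as weights.
ΣP(Year 1)·Q(Year 0) = 1.25×321 + 2.64×158 + 1.71×244 + 8.07×138 + 32.77×15 + 5.51×77 = 401.25 + 417.12 + 417.24 + 1113.66 + 491.55 + 424.27 = 3265.09
ΣP(Year 0)·Q(Year 0) = 1.67×321 + 2.48×158 + 1.77×244 + 9.14×138 + 30.22×15 + 4.07×77 = 536.07 + 391.84 + 431.88 + 1261.32 + 453.3 + 313.39 = 3387.8
Index = 3265.09 / 3387.8 × 100 = 96.3779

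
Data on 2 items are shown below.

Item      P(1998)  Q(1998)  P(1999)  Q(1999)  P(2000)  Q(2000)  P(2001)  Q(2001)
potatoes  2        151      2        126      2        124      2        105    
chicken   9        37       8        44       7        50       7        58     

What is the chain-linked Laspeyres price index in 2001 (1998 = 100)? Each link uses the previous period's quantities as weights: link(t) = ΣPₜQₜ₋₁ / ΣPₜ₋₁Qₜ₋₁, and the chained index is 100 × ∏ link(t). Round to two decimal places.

Link 1998→1999:
ΣP(1999)Q(1998) = 2×151 + 8×37 = 302 + 296 = 598
ΣP(1998)Q(1998) = 2×151 + 9×37 = 302 + 333 = 635
link = 598/635 = 0.941732
Link 1999→2000:
ΣP(2000)Q(1999) = 2×126 + 7×44 = 252 + 308 = 560
ΣP(1999)Q(1999) = 2×126 + 8×44 = 252 + 352 = 604
link = 560/604 = 0.927152
Link 2000→2001:
ΣP(2001)Q(2000) = 2×124 + 7×50 = 248 + 350 = 598
ΣP(2000)Q(2000) = 2×124 + 7×50 = 248 + 350 = 598
link = 598/598 = 1.000000
Chained index = 100 × 0.941732 × 0.927152 × 1.000000 = 87.3129

87.31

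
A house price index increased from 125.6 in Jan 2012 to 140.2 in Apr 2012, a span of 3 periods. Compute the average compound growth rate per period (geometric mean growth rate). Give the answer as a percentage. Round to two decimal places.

3.73%

Growth factor = (140.2/125.6)^(1/3) = (1.116242)^(1/3) = 1.037336
Growth rate = 1.037336 − 1 = 0.037336 = 3.7336%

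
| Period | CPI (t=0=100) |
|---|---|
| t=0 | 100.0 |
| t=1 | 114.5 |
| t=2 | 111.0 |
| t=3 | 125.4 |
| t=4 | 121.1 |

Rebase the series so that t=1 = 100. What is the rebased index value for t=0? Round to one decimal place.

Rebased(t=0) = 100.0 / 114.5 × 100 = 87.3362

87.3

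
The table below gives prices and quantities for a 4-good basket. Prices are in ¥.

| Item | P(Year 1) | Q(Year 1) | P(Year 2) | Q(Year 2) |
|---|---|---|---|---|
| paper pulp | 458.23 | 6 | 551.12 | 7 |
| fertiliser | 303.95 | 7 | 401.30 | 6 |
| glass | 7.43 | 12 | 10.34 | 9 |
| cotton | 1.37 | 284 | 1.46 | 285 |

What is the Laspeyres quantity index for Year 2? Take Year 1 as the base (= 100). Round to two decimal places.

Laspeyres quantity index uses base-period prices as weights.
ΣP(Year 1)·Q(Year 2) = 458.23×7 + 303.95×6 + 7.43×9 + 1.37×285 = 3207.61 + 1823.7 + 66.87 + 390.45 = 5488.63
ΣP(Year 1)·Q(Year 1) = 458.23×6 + 303.95×7 + 7.43×12 + 1.37×284 = 2749.38 + 2127.65 + 89.16 + 389.08 = 5355.27
Index = 5488.63 / 5355.27 × 100 = 102.4903

102.49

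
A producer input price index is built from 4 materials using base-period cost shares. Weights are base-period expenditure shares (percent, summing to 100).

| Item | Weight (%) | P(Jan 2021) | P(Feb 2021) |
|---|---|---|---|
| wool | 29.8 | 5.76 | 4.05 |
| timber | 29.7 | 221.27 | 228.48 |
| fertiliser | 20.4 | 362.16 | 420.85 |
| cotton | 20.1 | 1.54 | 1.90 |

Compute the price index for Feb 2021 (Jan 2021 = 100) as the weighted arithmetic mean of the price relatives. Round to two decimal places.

100.13

wool: 29.8 × (4.05/5.76) = 29.8 × 0.703125 = 20.9531
timber: 29.7 × (228.48/221.27) = 29.7 × 1.032585 = 30.6678
fertiliser: 20.4 × (420.85/362.16) = 20.4 × 1.162055 = 23.7059
cotton: 20.1 × (1.90/1.54) = 20.1 × 1.233766 = 24.7987
Index = Σ wᵢ·(p₁ᵢ/p₀ᵢ) = 20.9531 + 30.6678 + 23.7059 + 24.7987 = 100.1255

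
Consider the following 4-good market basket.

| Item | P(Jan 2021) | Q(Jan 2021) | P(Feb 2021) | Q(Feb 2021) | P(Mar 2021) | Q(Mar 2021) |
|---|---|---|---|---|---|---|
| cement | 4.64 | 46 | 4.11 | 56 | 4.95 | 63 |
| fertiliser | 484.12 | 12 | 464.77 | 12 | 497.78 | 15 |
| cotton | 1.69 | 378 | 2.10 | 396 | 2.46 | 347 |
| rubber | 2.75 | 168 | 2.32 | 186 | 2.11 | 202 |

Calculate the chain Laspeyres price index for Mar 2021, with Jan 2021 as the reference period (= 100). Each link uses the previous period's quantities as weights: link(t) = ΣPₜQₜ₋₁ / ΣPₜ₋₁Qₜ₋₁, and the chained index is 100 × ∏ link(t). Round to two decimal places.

105.10

Link Jan 2021→Feb 2021:
ΣP(Feb 2021)Q(Jan 2021) = 4.11×46 + 464.77×12 + 2.10×378 + 2.32×168 = 189.06 + 5577.24 + 793.8 + 389.76 = 6949.86
ΣP(Jan 2021)Q(Jan 2021) = 4.64×46 + 484.12×12 + 1.69×378 + 2.75×168 = 213.44 + 5809.44 + 638.82 + 462 = 7123.7
link = 6949.86/7123.7 = 0.975597
Link Feb 2021→Mar 2021:
ΣP(Mar 2021)Q(Feb 2021) = 4.95×56 + 497.78×12 + 2.46×396 + 2.11×186 = 277.2 + 5973.36 + 974.16 + 392.46 = 7617.18
ΣP(Feb 2021)Q(Feb 2021) = 4.11×56 + 464.77×12 + 2.10×396 + 2.32×186 = 230.16 + 5577.24 + 831.6 + 431.52 = 7070.52
link = 7617.18/7070.52 = 1.077315
Chained index = 100 × 0.975597 × 1.077315 = 105.1026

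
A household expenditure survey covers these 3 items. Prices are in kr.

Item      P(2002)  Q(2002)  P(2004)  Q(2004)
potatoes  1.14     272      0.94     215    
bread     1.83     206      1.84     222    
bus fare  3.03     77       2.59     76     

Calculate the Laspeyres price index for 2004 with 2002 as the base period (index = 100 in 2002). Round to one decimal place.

90.6

Laspeyres price index uses base-period quantities as weights.
ΣP(2004)·Q(2002) = 0.94×272 + 1.84×206 + 2.59×77 = 255.68 + 379.04 + 199.43 = 834.15
ΣP(2002)·Q(2002) = 1.14×272 + 1.83×206 + 3.03×77 = 310.08 + 376.98 + 233.31 = 920.37
Index = 834.15 / 920.37 × 100 = 90.6320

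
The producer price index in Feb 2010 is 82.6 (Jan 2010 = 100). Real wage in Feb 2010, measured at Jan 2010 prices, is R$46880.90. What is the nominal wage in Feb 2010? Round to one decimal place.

38723.6

Nominal = Real × (Index/100) = 46880.90 × (82.6/100)
        = 46880.90 × 0.826 = 38723.6234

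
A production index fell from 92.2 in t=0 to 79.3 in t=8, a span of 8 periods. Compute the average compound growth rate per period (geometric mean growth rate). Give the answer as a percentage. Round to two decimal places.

Growth factor = (79.3/92.2)^(1/8) = (0.860087)^(1/8) = 0.981336
Growth rate = 0.981336 − 1 = -0.018664 = -1.8664%

-1.87%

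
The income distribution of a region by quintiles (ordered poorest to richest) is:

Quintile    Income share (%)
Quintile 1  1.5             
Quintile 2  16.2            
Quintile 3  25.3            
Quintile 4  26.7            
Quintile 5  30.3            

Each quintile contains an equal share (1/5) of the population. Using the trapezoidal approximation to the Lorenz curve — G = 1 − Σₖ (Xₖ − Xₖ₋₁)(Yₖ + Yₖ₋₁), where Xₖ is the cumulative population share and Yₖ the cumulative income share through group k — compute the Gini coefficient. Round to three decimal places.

0.272

Cumulative income shares Yₖ: 0.0150, 0.1770, 0.4300, 0.6970, 1.0000
Σ (Xₖ−Xₖ₋₁)(Yₖ+Yₖ₋₁) = (1/5)(0.0150+0.0000) + (1/5)(0.1770+0.0150) + (1/5)(0.4300+0.1770) + (1/5)(0.6970+0.4300) + (1/5)(1.0000+0.6970)
  = 0.0030 + 0.0384 + 0.1214 + 0.2254 + 0.3394 = 0.7276
G = 1 − 0.7276 = 0.2724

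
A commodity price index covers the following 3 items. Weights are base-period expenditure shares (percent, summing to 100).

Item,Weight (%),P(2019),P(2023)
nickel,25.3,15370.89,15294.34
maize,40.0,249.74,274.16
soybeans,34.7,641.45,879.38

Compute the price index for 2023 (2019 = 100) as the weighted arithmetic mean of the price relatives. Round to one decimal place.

nickel: 25.3 × (15294.34/15370.89) = 25.3 × 0.995020 = 25.1740
maize: 40.0 × (274.16/249.74) = 40.0 × 1.097782 = 43.9113
soybeans: 34.7 × (879.38/641.45) = 34.7 × 1.370925 = 47.5711
Index = Σ wᵢ·(p₁ᵢ/p₀ᵢ) = 25.1740 + 43.9113 + 47.5711 = 116.6564

116.7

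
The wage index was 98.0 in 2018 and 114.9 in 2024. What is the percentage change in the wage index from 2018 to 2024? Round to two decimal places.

Change = (114.9 − 98.0) / 98.0 × 100
       = 16.9 / 98.0 × 100 = 17.2449%

17.24%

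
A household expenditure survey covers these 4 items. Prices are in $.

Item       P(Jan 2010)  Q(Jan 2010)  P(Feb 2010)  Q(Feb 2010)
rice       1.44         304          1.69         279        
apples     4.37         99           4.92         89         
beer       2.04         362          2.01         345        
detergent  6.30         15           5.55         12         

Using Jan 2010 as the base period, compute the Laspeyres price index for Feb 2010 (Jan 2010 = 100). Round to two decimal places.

Laspeyres price index uses base-period quantities as weights.
ΣP(Feb 2010)·Q(Jan 2010) = 1.69×304 + 4.92×99 + 2.01×362 + 5.55×15 = 513.76 + 487.08 + 727.62 + 83.25 = 1811.71
ΣP(Jan 2010)·Q(Jan 2010) = 1.44×304 + 4.37×99 + 2.04×362 + 6.30×15 = 437.76 + 432.63 + 738.48 + 94.5 = 1703.37
Index = 1811.71 / 1703.37 × 100 = 106.3603

106.36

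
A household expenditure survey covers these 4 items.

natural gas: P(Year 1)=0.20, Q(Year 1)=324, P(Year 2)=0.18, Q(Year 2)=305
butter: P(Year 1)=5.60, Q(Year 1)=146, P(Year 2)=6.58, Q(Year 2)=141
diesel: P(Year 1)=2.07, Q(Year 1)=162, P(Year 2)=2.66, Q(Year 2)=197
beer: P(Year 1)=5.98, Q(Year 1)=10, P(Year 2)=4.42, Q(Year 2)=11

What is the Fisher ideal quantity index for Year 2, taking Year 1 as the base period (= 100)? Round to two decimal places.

103.87

Laspeyres component (base-period weights):
ΣP(Year 1)Q(Year 2) = 0.20×305 + 5.60×141 + 2.07×197 + 5.98×11 = 61 + 789.6 + 407.79 + 65.78 = 1324.17
ΣP(Year 1)Q(Year 1) = 0.20×324 + 5.60×146 + 2.07×162 + 5.98×10 = 64.8 + 817.6 + 335.34 + 59.8 = 1277.54
L = 1324.17 / 1277.54 × 100 = 103.6500
Paasche component (current-period weights):
ΣP(Year 2)Q(Year 2) = 0.18×305 + 6.58×141 + 2.66×197 + 4.42×11 = 54.9 + 927.78 + 524.02 + 48.62 = 1555.32
ΣP(Year 2)Q(Year 1) = 0.18×324 + 6.58×146 + 2.66×162 + 4.42×10 = 58.32 + 960.68 + 430.92 + 44.2 = 1494.12
P = 1555.32 / 1494.12 × 100 = 104.0961
Fisher = √(L × P) = √(103.6500 × 104.0961) = 103.8728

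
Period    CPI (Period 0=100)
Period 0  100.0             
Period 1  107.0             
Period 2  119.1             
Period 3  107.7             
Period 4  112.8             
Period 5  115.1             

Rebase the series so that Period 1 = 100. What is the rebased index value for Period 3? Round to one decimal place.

100.7

Rebased(Period 3) = 107.7 / 107.0 × 100 = 100.6542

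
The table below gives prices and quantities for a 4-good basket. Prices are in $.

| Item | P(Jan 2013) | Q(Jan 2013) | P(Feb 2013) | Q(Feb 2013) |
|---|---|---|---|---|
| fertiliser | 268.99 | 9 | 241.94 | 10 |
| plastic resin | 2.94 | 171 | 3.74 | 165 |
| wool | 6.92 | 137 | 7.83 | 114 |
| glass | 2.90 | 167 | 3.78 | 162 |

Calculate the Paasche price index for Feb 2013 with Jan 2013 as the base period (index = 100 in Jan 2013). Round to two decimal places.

102.43

Paasche price index uses current-period quantities as weights.
ΣP(Feb 2013)·Q(Feb 2013) = 241.94×10 + 3.74×165 + 7.83×114 + 3.78×162 = 2419.4 + 617.1 + 892.62 + 612.36 = 4541.48
ΣP(Jan 2013)·Q(Feb 2013) = 268.99×10 + 2.94×165 + 6.92×114 + 2.90×162 = 2689.9 + 485.1 + 788.88 + 469.8 = 4433.68
Index = 4541.48 / 4433.68 × 100 = 102.4314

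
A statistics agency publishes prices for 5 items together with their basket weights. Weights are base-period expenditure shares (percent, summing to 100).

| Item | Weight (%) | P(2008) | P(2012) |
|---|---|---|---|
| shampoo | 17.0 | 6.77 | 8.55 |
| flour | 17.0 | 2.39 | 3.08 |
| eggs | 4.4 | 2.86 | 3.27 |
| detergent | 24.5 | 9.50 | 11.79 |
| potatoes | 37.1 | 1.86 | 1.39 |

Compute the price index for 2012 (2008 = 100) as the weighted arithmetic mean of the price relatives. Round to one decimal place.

shampoo: 17.0 × (8.55/6.77) = 17.0 × 1.262925 = 21.4697
flour: 17.0 × (3.08/2.39) = 17.0 × 1.288703 = 21.9079
eggs: 4.4 × (3.27/2.86) = 4.4 × 1.143357 = 5.0308
detergent: 24.5 × (11.79/9.50) = 24.5 × 1.241053 = 30.4058
potatoes: 37.1 × (1.39/1.86) = 37.1 × 0.747312 = 27.7253
Index = Σ wᵢ·(p₁ᵢ/p₀ᵢ) = 21.4697 + 21.9079 + 5.0308 + 30.4058 + 27.7253 = 106.5395

106.5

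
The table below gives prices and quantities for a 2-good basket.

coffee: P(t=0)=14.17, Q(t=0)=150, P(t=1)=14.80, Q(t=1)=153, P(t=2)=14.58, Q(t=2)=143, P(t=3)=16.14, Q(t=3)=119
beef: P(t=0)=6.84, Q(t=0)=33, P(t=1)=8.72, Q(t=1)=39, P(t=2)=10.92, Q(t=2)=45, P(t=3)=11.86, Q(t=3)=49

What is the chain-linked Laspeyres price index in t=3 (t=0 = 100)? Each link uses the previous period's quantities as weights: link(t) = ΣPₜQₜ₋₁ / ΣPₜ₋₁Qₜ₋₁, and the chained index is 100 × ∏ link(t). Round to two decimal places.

120.00

Link t=0→t=1:
ΣP(t=1)Q(t=0) = 14.80×150 + 8.72×33 = 2220 + 287.76 = 2507.76
ΣP(t=0)Q(t=0) = 14.17×150 + 6.84×33 = 2125.5 + 225.72 = 2351.22
link = 2507.76/2351.22 = 1.066578
Link t=1→t=2:
ΣP(t=2)Q(t=1) = 14.58×153 + 10.92×39 = 2230.74 + 425.88 = 2656.62
ΣP(t=1)Q(t=1) = 14.80×153 + 8.72×39 = 2264.4 + 340.08 = 2604.48
link = 2656.62/2604.48 = 1.020019
Link t=2→t=3:
ΣP(t=3)Q(t=2) = 16.14×143 + 11.86×45 = 2308.02 + 533.7 = 2841.72
ΣP(t=2)Q(t=2) = 14.58×143 + 10.92×45 = 2084.94 + 491.4 = 2576.34
link = 2841.72/2576.34 = 1.103007
Chained index = 100 × 1.066578 × 1.020019 × 1.103007 = 119.9994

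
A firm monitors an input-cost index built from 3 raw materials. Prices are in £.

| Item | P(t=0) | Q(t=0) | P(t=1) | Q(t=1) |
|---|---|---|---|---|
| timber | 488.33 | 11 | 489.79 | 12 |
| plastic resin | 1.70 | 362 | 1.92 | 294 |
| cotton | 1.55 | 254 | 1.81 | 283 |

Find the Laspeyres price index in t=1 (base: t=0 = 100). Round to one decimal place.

Laspeyres price index uses base-period quantities as weights.
ΣP(t=1)·Q(t=0) = 489.79×11 + 1.92×362 + 1.81×254 = 5387.69 + 695.04 + 459.74 = 6542.47
ΣP(t=0)·Q(t=0) = 488.33×11 + 1.70×362 + 1.55×254 = 5371.63 + 615.4 + 393.7 = 6380.73
Index = 6542.47 / 6380.73 × 100 = 102.5348

102.5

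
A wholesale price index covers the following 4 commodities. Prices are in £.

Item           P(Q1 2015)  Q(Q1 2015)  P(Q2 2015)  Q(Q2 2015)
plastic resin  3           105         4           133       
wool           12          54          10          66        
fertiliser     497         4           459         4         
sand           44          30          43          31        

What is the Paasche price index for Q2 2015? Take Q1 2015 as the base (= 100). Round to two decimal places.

Paasche price index uses current-period quantities as weights.
ΣP(Q2 2015)·Q(Q2 2015) = 4×133 + 10×66 + 459×4 + 43×31 = 532 + 660 + 1836 + 1333 = 4361
ΣP(Q1 2015)·Q(Q2 2015) = 3×133 + 12×66 + 497×4 + 44×31 = 399 + 792 + 1988 + 1364 = 4543
Index = 4361 / 4543 × 100 = 95.9938

95.99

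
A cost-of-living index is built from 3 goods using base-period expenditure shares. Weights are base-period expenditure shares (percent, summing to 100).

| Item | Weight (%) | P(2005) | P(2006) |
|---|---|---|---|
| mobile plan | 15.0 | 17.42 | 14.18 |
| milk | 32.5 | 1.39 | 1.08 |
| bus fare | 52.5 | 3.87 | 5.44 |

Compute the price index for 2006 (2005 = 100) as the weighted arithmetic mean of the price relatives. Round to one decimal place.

111.3

mobile plan: 15.0 × (14.18/17.42) = 15.0 × 0.814007 = 12.2101
milk: 32.5 × (1.08/1.39) = 32.5 × 0.776978 = 25.2518
bus fare: 52.5 × (5.44/3.87) = 52.5 × 1.405685 = 73.7984
Index = Σ wᵢ·(p₁ᵢ/p₀ᵢ) = 12.2101 + 25.2518 + 73.7984 = 111.2604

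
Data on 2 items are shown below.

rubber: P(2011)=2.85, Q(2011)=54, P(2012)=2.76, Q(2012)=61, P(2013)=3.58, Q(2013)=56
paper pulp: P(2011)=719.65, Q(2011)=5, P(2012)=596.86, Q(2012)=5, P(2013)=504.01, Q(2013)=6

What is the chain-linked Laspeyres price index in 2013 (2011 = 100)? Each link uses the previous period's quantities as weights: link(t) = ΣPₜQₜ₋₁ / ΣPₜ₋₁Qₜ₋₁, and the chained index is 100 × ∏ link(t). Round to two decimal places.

72.54

Link 2011→2012:
ΣP(2012)Q(2011) = 2.76×54 + 596.86×5 = 149.04 + 2984.3 = 3133.34
ΣP(2011)Q(2011) = 2.85×54 + 719.65×5 = 153.9 + 3598.25 = 3752.15
link = 3133.34/3752.15 = 0.835079
Link 2012→2013:
ΣP(2013)Q(2012) = 3.58×61 + 504.01×5 = 218.38 + 2520.05 = 2738.43
ΣP(2012)Q(2012) = 2.76×61 + 596.86×5 = 168.36 + 2984.3 = 3152.66
link = 2738.43/3152.66 = 0.868609
Chained index = 100 × 0.835079 × 0.868609 = 72.5357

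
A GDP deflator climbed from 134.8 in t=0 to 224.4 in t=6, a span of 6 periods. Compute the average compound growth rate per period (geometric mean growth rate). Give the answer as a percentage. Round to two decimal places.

Growth factor = (224.4/134.8)^(1/6) = (1.664688)^(1/6) = 1.088651
Growth rate = 1.088651 − 1 = 0.088651 = 8.8651%

8.87%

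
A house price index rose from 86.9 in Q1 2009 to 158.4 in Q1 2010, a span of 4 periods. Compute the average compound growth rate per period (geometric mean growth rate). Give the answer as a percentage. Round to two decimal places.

16.19%

Growth factor = (158.4/86.9)^(1/4) = (1.822785)^(1/4) = 1.161940
Growth rate = 1.161940 − 1 = 0.161940 = 16.1940%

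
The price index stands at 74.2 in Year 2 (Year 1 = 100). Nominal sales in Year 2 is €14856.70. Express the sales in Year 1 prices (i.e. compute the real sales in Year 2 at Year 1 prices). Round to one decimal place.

Real = Nominal ÷ (Index/100) = 14856.70 ÷ (74.2/100)
     = 14856.70 ÷ 0.742 = 20022.5067

20022.5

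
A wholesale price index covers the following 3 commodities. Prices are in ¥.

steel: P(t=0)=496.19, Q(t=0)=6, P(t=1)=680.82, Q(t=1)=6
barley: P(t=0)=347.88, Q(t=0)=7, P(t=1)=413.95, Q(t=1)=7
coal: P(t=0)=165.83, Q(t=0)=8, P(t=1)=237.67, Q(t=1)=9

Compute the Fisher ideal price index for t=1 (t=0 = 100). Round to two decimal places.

Laspeyres component (base-period weights):
ΣP(t=1)Q(t=0) = 680.82×6 + 413.95×7 + 237.67×8 = 4084.92 + 2897.65 + 1901.36 = 8883.93
ΣP(t=0)Q(t=0) = 496.19×6 + 347.88×7 + 165.83×8 = 2977.14 + 2435.16 + 1326.64 = 6738.94
L = 8883.93 / 6738.94 × 100 = 131.8298
Paasche component (current-period weights):
ΣP(t=1)Q(t=1) = 680.82×6 + 413.95×7 + 237.67×9 = 4084.92 + 2897.65 + 2139.03 = 9121.6
ΣP(t=0)Q(t=1) = 496.19×6 + 347.88×7 + 165.83×9 = 2977.14 + 2435.16 + 1492.47 = 6904.77
P = 9121.6 / 6904.77 × 100 = 132.1058
Fisher = √(L × P) = √(131.8298 × 132.1058) = 131.9677

131.97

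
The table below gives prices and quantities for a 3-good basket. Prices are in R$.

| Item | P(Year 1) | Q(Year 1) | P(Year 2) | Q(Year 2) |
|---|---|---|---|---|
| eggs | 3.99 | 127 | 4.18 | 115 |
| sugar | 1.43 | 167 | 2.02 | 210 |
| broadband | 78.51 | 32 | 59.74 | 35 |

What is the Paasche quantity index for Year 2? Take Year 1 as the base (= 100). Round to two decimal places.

107.77

Paasche quantity index uses current-period prices as weights.
ΣP(Year 2)·Q(Year 2) = 4.18×115 + 2.02×210 + 59.74×35 = 480.7 + 424.2 + 2090.9 = 2995.8
ΣP(Year 2)·Q(Year 1) = 4.18×127 + 2.02×167 + 59.74×32 = 530.86 + 337.34 + 1911.68 = 2779.88
Index = 2995.8 / 2779.88 × 100 = 107.7672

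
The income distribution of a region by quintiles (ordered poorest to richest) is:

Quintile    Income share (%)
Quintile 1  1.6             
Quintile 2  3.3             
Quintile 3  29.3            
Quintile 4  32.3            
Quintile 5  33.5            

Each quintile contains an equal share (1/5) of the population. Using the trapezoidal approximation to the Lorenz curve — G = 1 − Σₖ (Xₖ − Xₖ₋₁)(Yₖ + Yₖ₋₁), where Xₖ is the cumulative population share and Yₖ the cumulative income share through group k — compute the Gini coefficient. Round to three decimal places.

Cumulative income shares Yₖ: 0.0160, 0.0490, 0.3420, 0.6650, 1.0000
Σ (Xₖ−Xₖ₋₁)(Yₖ+Yₖ₋₁) = (1/5)(0.0160+0.0000) + (1/5)(0.0490+0.0160) + (1/5)(0.3420+0.0490) + (1/5)(0.6650+0.3420) + (1/5)(1.0000+0.6650)
  = 0.0032 + 0.0130 + 0.0782 + 0.2014 + 0.3330 = 0.6288
G = 1 − 0.6288 = 0.3712

0.371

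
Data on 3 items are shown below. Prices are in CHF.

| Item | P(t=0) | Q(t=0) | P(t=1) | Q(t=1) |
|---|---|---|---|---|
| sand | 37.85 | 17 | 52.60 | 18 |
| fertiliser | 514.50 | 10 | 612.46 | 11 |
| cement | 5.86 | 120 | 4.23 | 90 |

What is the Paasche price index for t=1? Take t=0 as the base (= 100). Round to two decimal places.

Paasche price index uses current-period quantities as weights.
ΣP(t=1)·Q(t=1) = 52.60×18 + 612.46×11 + 4.23×90 = 946.8 + 6737.06 + 380.7 = 8064.56
ΣP(t=0)·Q(t=1) = 37.85×18 + 514.50×11 + 5.86×90 = 681.3 + 5659.5 + 527.4 = 6868.2
Index = 8064.56 / 6868.2 × 100 = 117.4188

117.42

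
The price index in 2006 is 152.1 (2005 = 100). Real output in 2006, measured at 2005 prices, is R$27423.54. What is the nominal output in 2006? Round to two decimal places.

41711.20

Nominal = Real × (Index/100) = 27423.54 × (152.1/100)
        = 27423.54 × 1.521 = 41711.2043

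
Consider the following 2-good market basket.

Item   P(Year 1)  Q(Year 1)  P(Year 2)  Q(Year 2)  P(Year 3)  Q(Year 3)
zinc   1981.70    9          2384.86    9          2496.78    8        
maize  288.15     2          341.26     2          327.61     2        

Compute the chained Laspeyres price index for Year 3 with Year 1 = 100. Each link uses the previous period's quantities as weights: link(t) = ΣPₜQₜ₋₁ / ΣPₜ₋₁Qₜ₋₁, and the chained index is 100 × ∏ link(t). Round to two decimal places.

Link Year 1→Year 2:
ΣP(Year 2)Q(Year 1) = 2384.86×9 + 341.26×2 = 21463.74 + 682.52 = 22146.26
ΣP(Year 1)Q(Year 1) = 1981.70×9 + 288.15×2 = 17835.3 + 576.3 = 18411.6
link = 22146.26/18411.6 = 1.202843
Link Year 2→Year 3:
ΣP(Year 3)Q(Year 2) = 2496.78×9 + 327.61×2 = 22471.02 + 655.22 = 23126.24
ΣP(Year 2)Q(Year 2) = 2384.86×9 + 341.26×2 = 21463.74 + 682.52 = 22146.26
link = 23126.24/22146.26 = 1.044250
Chained index = 100 × 1.202843 × 1.044250 = 125.6069

125.61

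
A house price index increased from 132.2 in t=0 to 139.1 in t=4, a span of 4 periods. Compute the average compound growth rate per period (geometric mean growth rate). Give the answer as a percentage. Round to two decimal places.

1.28%

Growth factor = (139.1/132.2)^(1/4) = (1.052194)^(1/4) = 1.012801
Growth rate = 1.012801 − 1 = 0.012801 = 1.2801%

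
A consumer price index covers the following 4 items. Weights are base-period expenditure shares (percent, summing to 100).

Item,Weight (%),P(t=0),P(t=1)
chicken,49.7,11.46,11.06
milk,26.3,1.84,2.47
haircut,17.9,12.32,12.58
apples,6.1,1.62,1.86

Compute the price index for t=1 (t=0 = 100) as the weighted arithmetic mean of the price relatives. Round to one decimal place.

chicken: 49.7 × (11.06/11.46) = 49.7 × 0.965096 = 47.9653
milk: 26.3 × (2.47/1.84) = 26.3 × 1.342391 = 35.3049
haircut: 17.9 × (12.58/12.32) = 17.9 × 1.021104 = 18.2778
apples: 6.1 × (1.86/1.62) = 6.1 × 1.148148 = 7.0037
Index = Σ wᵢ·(p₁ᵢ/p₀ᵢ) = 47.9653 + 35.3049 + 18.2778 + 7.0037 = 108.5516

108.6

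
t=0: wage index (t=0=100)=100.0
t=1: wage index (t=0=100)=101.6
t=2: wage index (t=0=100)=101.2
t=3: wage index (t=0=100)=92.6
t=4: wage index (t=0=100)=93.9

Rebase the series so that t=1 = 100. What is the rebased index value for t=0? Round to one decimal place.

98.4

Rebased(t=0) = 100.0 / 101.6 × 100 = 98.4252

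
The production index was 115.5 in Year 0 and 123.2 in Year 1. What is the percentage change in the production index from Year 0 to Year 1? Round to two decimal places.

6.67%

Change = (123.2 − 115.5) / 115.5 × 100
       = 7.7 / 115.5 × 100 = 6.6667%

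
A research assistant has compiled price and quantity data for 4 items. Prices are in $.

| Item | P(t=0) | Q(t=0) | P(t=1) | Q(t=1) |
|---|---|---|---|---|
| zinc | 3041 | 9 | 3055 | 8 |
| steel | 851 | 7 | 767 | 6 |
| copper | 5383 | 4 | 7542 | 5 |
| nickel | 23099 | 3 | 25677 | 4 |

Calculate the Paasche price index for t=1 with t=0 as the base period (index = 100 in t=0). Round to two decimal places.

Paasche price index uses current-period quantities as weights.
ΣP(t=1)·Q(t=1) = 3055×8 + 767×6 + 7542×5 + 25677×4 = 24440 + 4602 + 37710 + 102708 = 169460
ΣP(t=0)·Q(t=1) = 3041×8 + 851×6 + 5383×5 + 23099×4 = 24328 + 5106 + 26915 + 92396 = 148745
Index = 169460 / 148745 × 100 = 113.9265

113.93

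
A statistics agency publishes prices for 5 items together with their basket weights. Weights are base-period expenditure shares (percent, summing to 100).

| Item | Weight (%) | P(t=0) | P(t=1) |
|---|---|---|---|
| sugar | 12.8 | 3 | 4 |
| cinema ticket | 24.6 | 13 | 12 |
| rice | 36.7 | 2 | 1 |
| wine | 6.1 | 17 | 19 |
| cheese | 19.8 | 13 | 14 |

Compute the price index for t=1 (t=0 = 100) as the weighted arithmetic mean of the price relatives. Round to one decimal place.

86.3

sugar: 12.8 × (4/3) = 12.8 × 1.333333 = 17.0667
cinema ticket: 24.6 × (12/13) = 24.6 × 0.923077 = 22.7077
rice: 36.7 × (1/2) = 36.7 × 0.500000 = 18.3500
wine: 6.1 × (19/17) = 6.1 × 1.117647 = 6.8176
cheese: 19.8 × (14/13) = 19.8 × 1.076923 = 21.3231
Index = Σ wᵢ·(p₁ᵢ/p₀ᵢ) = 17.0667 + 22.7077 + 18.3500 + 6.8176 + 21.3231 = 86.2651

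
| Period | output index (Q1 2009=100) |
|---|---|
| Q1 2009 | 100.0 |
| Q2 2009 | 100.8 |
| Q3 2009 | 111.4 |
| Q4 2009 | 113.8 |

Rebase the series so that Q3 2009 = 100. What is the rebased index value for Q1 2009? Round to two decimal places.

Rebased(Q1 2009) = 100.0 / 111.4 × 100 = 89.7666

89.77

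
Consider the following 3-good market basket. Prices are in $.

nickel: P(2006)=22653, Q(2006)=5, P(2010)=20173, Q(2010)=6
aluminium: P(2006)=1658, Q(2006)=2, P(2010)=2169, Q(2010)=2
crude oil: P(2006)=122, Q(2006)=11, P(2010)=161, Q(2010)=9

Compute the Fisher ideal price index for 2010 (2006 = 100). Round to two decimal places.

90.54

Laspeyres component (base-period weights):
ΣP(2010)Q(2006) = 20173×5 + 2169×2 + 161×11 = 100865 + 4338 + 1771 = 106974
ΣP(2006)Q(2006) = 22653×5 + 1658×2 + 122×11 = 113265 + 3316 + 1342 = 117923
L = 106974 / 117923 × 100 = 90.7151
Paasche component (current-period weights):
ΣP(2010)Q(2010) = 20173×6 + 2169×2 + 161×9 = 121038 + 4338 + 1449 = 126825
ΣP(2006)Q(2010) = 22653×6 + 1658×2 + 122×9 = 135918 + 3316 + 1098 = 140332
P = 126825 / 140332 × 100 = 90.3750
Fisher = √(L × P) = √(90.7151 × 90.3750) = 90.5449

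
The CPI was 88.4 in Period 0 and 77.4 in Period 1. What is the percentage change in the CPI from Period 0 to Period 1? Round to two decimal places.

-12.44%

Change = (77.4 − 88.4) / 88.4 × 100
       = -11.0 / 88.4 × 100 = -12.4434%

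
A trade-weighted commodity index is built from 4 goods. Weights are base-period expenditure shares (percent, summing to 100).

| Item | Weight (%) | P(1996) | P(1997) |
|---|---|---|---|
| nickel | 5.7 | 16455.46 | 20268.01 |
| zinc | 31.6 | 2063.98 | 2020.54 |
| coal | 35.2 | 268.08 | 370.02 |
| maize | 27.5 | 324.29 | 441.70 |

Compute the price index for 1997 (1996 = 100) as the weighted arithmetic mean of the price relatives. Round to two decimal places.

nickel: 5.7 × (20268.01/16455.46) = 5.7 × 1.231689 = 7.0206
zinc: 31.6 × (2020.54/2063.98) = 31.6 × 0.978953 = 30.9349
coal: 35.2 × (370.02/268.08) = 35.2 × 1.380260 = 48.5851
maize: 27.5 × (441.70/324.29) = 27.5 × 1.362052 = 37.4564
Index = Σ wᵢ·(p₁ᵢ/p₀ᵢ) = 7.0206 + 30.9349 + 48.5851 + 37.4564 = 123.9971

124.00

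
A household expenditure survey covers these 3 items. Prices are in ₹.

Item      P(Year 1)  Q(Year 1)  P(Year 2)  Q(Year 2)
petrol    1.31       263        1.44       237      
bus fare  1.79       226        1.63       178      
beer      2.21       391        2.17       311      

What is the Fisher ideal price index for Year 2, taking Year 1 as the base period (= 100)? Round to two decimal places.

99.07

Laspeyres component (base-period weights):
ΣP(Year 2)Q(Year 1) = 1.44×263 + 1.63×226 + 2.17×391 = 378.72 + 368.38 + 848.47 = 1595.57
ΣP(Year 1)Q(Year 1) = 1.31×263 + 1.79×226 + 2.21×391 = 344.53 + 404.54 + 864.11 = 1613.18
L = 1595.57 / 1613.18 × 100 = 98.9084
Paasche component (current-period weights):
ΣP(Year 2)Q(Year 2) = 1.44×237 + 1.63×178 + 2.17×311 = 341.28 + 290.14 + 674.87 = 1306.29
ΣP(Year 1)Q(Year 2) = 1.31×237 + 1.79×178 + 2.21×311 = 310.47 + 318.62 + 687.31 = 1316.4
P = 1306.29 / 1316.4 × 100 = 99.2320
Fisher = √(L × P) = √(98.9084 × 99.2320) = 99.0700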